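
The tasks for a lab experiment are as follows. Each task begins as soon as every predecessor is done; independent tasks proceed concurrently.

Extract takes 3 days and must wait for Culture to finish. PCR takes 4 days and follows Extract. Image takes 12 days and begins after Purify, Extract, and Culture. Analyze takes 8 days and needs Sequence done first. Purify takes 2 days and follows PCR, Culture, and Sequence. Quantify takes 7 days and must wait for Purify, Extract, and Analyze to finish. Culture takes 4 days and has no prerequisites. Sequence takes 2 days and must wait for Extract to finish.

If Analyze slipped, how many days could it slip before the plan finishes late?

The longest chain is Culture→Extract→PCR→Purify→Image = 4+3+4+2+12 = 25; overall finish 25 days.
Analyze finishes as early as 17 and must finish by 18.
Float = 25 − 24 = 1.

1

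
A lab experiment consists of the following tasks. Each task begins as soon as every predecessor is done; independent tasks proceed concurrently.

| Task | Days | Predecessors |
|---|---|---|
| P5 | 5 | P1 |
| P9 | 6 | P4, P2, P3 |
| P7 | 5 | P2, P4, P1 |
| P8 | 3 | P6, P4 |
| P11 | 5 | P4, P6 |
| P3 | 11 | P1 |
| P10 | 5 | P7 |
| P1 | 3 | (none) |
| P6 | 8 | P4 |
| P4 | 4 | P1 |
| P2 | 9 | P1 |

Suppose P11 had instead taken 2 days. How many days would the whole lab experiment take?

22

Critical path before the change: P1→P2→P7→P10 = 3+9+5+5 = 22 giving 22 days.
P11 has 2 days of float (longest path through it is 20).
No other chain overtakes it, so the finish is 22 days.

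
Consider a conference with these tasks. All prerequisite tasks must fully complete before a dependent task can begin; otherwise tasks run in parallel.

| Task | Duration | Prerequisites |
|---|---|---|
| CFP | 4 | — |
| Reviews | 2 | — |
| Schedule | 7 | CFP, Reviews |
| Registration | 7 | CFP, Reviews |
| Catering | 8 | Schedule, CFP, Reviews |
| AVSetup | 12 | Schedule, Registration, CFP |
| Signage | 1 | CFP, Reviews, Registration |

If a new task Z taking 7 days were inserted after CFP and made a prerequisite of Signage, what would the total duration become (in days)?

23

Originally the project takes 23 days.
With Z inserted, Signage now waits for max(CFP, Reviews, Registration, Z).
New critical path: CFP→Schedule→AVSetup = 4+7+12 = 23 ⇒ 23 days.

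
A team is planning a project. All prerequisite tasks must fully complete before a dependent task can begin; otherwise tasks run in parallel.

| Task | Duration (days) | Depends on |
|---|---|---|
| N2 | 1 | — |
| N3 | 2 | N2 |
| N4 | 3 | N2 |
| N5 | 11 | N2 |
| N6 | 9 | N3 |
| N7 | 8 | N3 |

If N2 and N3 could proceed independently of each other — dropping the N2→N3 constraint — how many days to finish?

Before: longest chain N2→N3→N6 = 1+2+9 = 12, finish 12.
Without N2→N3, N3's earliest start moves from 1 to 0.
The longest chain is now N2→N5 = 1+11 = 12, so the project takes 12 days.

12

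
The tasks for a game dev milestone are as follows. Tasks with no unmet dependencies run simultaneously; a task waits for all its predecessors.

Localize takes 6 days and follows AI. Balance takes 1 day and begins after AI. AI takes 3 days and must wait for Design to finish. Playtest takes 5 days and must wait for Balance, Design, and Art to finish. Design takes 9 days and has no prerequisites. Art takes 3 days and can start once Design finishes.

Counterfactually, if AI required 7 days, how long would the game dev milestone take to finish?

Critical path before the change: Design→AI→Balance→Playtest = 9+3+1+5 = 18 giving 18 days.
AI lies on that path, so at 7 days the path becomes 22 days.
No other chain overtakes it, so the finish is 22 days.

22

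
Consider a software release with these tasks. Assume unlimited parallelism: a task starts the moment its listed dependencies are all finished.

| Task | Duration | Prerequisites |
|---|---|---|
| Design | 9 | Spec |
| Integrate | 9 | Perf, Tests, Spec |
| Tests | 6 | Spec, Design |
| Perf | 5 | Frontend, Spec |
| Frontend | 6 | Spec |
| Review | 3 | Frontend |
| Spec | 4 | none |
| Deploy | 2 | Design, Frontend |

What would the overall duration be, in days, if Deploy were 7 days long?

Baseline: Spec→Design→Tests→Integrate = 4+9+6+9 = 28 → 28 days.
Deploy has 13 days of float (longest path through it is 15).
The critical path is still Spec→Design→Tests→Integrate; finish is now 28 days.

28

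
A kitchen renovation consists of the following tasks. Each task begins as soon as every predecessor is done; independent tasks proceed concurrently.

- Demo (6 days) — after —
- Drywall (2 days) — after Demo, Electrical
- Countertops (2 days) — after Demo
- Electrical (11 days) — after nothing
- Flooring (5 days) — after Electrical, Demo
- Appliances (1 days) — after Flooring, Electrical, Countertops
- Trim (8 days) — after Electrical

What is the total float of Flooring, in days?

2

Electrical→Trim = 11+8 = 19 sets the makespan at 19 days.
Flooring finishes as early as 16 and must finish by 18.
So Flooring can slip 18 − 16 = 2 days.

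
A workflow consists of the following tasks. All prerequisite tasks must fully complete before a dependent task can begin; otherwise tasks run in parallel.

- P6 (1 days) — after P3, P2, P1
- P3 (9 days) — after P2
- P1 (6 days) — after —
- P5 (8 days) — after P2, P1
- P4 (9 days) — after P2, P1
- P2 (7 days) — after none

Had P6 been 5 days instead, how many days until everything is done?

21

Actual critical path: P2→P3→P6 = 7+9+1 = 17 ⇒ 17 days.
P6 lies on that path, so at 5 days the path becomes 21 days.
The critical path is still P2→P3→P6; finish is now 21 days.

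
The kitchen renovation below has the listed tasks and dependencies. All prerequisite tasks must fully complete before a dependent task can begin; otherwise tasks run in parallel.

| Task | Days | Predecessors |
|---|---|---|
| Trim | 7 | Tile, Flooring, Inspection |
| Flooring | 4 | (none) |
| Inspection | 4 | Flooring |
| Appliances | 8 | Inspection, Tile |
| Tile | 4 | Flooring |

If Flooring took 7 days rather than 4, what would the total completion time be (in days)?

Actual critical path: Flooring→Tile→Appliances = 4+4+8 = 16 ⇒ 16 days.
Since Flooring is critical, the +3 change carries straight to that chain (now 19 days).
The critical path is still Flooring→Tile→Appliances; finish is now 19 days.

19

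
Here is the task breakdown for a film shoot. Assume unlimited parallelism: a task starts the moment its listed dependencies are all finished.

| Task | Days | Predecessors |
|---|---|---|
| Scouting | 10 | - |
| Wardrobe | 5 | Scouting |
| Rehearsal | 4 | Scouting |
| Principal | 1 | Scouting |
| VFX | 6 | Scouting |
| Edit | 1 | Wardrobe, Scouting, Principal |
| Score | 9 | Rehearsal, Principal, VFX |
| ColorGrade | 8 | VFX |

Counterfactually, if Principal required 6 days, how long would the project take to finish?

25

The binding path is Scouting→VFX→Score = 10+6+9 = 25; finish at 25 days.
Principal has 5 days of float (longest path through it is 20).
Now Scouting→Principal→Score = 10+6+9 = 25 is longest, so the finish becomes 25 days.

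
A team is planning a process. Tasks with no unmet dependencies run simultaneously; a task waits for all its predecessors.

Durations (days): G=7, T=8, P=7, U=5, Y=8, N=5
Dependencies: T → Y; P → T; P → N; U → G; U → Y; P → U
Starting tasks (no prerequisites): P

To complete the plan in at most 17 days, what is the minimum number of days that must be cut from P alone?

6

Current finish: 23 days; target: 17.
P is on every critical path, so each day cut from P cuts the finish by one (this holds down to a finish of 17).
Need 23 − 17 = 6 days off P → P becomes 1 day, finish becomes 17.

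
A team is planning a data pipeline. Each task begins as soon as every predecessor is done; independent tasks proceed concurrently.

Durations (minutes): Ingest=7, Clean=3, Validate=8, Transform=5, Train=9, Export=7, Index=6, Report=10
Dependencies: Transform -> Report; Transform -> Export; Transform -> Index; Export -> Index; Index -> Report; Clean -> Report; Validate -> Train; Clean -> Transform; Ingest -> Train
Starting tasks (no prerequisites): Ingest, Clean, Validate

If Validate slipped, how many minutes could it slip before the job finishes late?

14

The longest chain is Clean→Transform→Export→Index→Report = 3+5+7+6+10 = 31; overall finish 31 minutes.
The longest chain containing Validate totals 17 minutes.
So Validate can slip 22 − 8 = 14 minutes.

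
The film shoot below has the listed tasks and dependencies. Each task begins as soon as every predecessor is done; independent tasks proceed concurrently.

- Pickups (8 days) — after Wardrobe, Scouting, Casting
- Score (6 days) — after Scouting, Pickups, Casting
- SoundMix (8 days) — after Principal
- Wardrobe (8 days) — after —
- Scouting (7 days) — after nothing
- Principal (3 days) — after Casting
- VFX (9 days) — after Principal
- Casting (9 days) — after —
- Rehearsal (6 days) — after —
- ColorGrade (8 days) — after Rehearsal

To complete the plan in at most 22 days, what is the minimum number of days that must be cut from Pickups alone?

Current finish: 23 days; target: 22.
Pickups is on every critical path, so each day cut from Pickups cuts the finish by one (this holds down to a finish of 21).
Need 23 − 22 = 1 day off Pickups → Pickups becomes 7 days, finish becomes 22.

1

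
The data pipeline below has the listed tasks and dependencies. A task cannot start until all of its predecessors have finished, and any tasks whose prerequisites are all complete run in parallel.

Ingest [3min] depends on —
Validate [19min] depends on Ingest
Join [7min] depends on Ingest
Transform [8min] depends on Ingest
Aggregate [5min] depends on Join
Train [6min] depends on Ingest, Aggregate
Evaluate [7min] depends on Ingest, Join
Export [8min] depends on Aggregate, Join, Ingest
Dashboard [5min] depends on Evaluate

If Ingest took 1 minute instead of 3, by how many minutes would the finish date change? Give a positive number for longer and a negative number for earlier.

-2

As given, the longest chain is Ingest→Join→Aggregate→Export = 3+7+5+8 = 23, so the finish is 23 minutes.
Since Ingest is critical, the -2 change carries straight to that chain (now 21 minutes).
No other chain overtakes it, so the finish is 21 minutes.
Change in finish: 21 − 23 = -2 minutes.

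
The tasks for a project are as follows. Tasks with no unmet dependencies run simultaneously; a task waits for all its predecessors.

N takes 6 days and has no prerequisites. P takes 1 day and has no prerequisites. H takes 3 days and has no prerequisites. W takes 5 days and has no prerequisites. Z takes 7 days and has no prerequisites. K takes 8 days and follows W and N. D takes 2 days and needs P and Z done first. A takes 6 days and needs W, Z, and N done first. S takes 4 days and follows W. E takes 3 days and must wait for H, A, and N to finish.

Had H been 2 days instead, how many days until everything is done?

Baseline: Z→A→E = 7+6+3 = 16 → 16 days.
H is off the critical path — its longest chain is 6 days, giving 10 of slack.
That remains the longest chain; total 16 days.

16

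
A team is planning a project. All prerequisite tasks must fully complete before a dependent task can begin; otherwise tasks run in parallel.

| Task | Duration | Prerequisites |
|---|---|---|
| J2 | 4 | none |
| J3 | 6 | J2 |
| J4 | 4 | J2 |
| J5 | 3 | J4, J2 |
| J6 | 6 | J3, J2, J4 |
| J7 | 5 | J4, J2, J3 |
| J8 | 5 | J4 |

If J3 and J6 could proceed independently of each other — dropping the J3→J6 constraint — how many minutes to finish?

Original critical path: J2→J3→J6 = 4+6+6 = 16 ⇒ 16 minutes.
Without J3→J6, J6's earliest start moves from 10 to 8.
After: J2→J3→J7 = 4+6+5 = 15 → 15 minutes.

15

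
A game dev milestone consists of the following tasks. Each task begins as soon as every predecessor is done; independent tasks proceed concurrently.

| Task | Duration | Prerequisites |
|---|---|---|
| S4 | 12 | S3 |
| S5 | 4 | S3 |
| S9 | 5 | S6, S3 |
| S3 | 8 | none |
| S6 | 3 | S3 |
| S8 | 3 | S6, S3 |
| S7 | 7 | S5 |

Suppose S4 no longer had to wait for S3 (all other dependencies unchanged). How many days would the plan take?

Original critical path: S3→S4 = 8+12 = 20 ⇒ 20 days.
Without S3→S4, S4's earliest start moves from 8 to 0.
New critical path: S3→S5→S7 = 8+4+7 = 19 ⇒ 19 days.

19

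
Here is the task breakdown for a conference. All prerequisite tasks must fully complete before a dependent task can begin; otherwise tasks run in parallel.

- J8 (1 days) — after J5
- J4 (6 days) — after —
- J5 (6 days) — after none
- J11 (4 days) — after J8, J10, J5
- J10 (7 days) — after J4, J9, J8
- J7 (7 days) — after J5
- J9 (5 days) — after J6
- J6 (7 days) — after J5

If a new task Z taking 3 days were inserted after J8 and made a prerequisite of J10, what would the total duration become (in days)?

29

Originally the conference takes 29 days.
With Z inserted, J10 now waits for max(J4, J9, J8, Z).
New critical path: J5→J6→J9→J10→J11 = 6+7+5+7+4 = 29 ⇒ 29 days.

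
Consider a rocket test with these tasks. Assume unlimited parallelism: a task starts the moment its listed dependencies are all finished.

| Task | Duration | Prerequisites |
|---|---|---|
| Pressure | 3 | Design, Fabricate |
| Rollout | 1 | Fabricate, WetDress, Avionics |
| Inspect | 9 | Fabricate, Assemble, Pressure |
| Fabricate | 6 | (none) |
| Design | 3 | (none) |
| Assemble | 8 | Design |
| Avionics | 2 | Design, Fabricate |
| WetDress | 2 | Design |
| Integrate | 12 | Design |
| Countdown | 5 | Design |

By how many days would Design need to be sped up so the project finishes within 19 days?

1

Current finish: 20 days; target: 19.
Design is on every critical path, so each day cut from Design cuts the finish by one (this holds down to a finish of 18).
Need 20 − 19 = 1 day off Design → Design becomes 2 days, finish becomes 19.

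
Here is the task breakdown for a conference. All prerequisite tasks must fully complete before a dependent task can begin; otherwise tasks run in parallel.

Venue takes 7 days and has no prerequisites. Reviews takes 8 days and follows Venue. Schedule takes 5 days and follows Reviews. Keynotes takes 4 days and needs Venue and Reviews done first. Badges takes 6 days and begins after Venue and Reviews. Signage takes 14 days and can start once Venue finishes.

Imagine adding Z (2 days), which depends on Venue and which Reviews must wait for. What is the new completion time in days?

Originally the project takes 21 days.
With Z inserted, Reviews now waits for max(Venue, Z).
New critical path: Venue→Z→Reviews→Badges = 7+2+8+6 = 23 ⇒ 23 days.

23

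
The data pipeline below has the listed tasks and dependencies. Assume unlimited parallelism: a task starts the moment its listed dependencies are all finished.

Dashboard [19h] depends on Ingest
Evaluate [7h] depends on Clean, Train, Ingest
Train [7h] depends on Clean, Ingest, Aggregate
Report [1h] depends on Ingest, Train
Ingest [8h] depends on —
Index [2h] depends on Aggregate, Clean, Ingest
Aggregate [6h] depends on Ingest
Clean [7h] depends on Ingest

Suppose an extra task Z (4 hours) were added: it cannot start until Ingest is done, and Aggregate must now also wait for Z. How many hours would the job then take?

Originally the job takes 29 hours.
With Z inserted, Aggregate now waits for max(Ingest, Z).
New critical path: Ingest→Z→Aggregate→Train→Evaluate = 8+4+6+7+7 = 32 ⇒ 32 hours.

32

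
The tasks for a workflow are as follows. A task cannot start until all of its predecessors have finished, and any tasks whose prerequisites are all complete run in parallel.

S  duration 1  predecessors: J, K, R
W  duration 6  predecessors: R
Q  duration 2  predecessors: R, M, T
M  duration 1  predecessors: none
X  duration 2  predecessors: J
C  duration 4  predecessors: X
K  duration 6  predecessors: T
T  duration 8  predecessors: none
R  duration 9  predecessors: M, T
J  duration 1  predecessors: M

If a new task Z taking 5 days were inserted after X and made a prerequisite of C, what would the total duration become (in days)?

23

Originally the workflow takes 23 days.
With Z inserted, C now waits for max(X, Z).
New critical path: T→R→W = 8+9+6 = 23 ⇒ 23 days.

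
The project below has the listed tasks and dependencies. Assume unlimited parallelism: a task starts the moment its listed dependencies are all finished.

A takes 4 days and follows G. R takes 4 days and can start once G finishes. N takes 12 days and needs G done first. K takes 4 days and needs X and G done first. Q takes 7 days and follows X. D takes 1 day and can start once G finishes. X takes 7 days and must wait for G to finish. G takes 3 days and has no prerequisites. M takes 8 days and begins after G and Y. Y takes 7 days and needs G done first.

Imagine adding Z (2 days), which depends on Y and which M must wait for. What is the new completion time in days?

20

Originally the project takes 18 days.
With Z inserted, M now waits for max(G, Y, Z).
New critical path: G→Y→Z→M = 3+7+2+8 = 20 ⇒ 20 days.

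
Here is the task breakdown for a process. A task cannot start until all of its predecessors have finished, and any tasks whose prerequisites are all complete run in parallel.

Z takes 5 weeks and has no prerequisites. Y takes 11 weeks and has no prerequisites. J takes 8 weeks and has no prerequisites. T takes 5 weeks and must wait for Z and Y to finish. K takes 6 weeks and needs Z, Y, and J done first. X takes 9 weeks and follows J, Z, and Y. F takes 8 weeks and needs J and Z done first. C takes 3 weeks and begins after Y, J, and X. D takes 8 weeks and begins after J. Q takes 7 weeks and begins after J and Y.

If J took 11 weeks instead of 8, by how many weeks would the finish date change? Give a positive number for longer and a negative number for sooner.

The binding path is Y→X→C = 11+9+3 = 23; finish at 23 weeks.
J has 3 weeks of float (longest path through it is 20).
No other chain overtakes it, so the finish is 23 weeks.
Change in finish: 23 − 23 = +0 weeks.

0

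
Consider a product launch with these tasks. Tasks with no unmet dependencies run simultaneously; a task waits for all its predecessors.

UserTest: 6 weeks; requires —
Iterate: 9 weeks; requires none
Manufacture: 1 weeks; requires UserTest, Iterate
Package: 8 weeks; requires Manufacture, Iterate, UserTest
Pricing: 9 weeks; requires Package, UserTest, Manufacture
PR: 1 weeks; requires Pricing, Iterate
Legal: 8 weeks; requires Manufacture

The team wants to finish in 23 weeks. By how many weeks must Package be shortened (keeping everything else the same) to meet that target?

Current finish: 28 weeks; target: 23.
Package is on every critical path, so each week cut from Package cuts the finish by one (this holds down to a finish of 21).
Need 28 − 23 = 5 weeks off Package → Package becomes 3 weeks, finish becomes 23.

5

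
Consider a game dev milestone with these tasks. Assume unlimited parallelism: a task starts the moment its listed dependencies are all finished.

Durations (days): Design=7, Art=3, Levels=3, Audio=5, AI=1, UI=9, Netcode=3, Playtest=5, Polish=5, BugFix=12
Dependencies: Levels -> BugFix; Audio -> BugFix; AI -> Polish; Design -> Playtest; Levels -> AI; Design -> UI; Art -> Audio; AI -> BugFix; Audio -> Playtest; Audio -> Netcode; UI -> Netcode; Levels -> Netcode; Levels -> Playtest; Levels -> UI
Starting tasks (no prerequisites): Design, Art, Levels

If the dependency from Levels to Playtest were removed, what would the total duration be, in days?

Before: longest chain Art→Audio→BugFix = 3+5+12 = 20, finish 20.
Dropping Levels→Playtest doesn't change Playtest's earliest start (8); another predecessor still binds.
After: Art→Audio→BugFix = 3+5+12 = 20 → 20 days.

20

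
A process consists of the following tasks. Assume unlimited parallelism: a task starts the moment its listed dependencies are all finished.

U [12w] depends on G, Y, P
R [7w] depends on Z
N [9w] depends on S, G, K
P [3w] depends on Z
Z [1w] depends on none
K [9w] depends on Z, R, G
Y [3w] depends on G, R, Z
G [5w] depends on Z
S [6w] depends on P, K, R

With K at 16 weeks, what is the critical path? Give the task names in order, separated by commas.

Baseline: Z→R→K→S→N = 1+7+9+6+9 = 32 → 32 weeks.
Since K is critical, the +7 change carries straight to that chain (now 39 weeks).
The critical path is still Z→R→K→S→N; finish is now 39 weeks.

Z, R, K, S, N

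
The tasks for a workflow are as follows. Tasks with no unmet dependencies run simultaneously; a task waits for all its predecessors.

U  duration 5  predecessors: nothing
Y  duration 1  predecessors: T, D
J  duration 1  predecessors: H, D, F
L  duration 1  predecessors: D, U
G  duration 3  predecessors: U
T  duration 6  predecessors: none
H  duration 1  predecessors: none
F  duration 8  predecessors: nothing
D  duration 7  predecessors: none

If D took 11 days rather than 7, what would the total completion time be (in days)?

12

The binding path is F→J = 8+1 = 9; finish at 9 days.
D is off the critical path — its longest chain is 8 days, giving 1 of slack.
New critical path: D→L = 11+1 = 12 ⇒ 12 days.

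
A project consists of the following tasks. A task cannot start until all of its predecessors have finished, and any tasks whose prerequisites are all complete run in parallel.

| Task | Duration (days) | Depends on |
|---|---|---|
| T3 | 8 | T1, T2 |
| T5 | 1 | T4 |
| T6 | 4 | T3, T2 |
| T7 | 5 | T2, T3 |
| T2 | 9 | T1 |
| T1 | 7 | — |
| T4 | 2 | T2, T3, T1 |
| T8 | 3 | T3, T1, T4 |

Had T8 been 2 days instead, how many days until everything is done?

Baseline: T1→T2→T3→T4→T8 = 7+9+8+2+3 = 29 → 29 days.
T8 lies on that path, so at 2 days the path becomes 28 days.
The binding chain switches to T1→T2→T3→T7 = 7+9+8+5 = 29; finish 29 days.

29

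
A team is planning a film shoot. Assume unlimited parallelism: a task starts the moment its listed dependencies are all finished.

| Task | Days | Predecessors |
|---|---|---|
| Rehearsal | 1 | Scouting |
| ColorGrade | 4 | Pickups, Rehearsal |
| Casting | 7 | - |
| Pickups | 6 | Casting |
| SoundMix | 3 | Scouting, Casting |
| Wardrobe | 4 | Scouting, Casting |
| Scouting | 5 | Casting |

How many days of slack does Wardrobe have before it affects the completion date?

Critical path: Casting→Scouting→Rehearsal→ColorGrade = 7+5+1+4 = 17, so the finish is 17 days.
Longest path through Wardrobe: 16 days (earliest finish 16, latest finish 17).
Float = 17 − 16 = 1.

1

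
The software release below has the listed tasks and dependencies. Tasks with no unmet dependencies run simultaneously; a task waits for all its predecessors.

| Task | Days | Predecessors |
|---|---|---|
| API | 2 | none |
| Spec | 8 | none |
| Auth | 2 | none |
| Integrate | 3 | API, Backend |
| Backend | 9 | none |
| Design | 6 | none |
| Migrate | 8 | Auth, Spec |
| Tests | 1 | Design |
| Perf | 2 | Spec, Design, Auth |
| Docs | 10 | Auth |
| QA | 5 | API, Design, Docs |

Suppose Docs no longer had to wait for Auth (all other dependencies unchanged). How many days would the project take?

16

With the dependency in place, Auth→Docs→QA = 2+10+5 = 17 sets the finish at 17 days.
Without Auth→Docs, Docs's earliest start moves from 2 to 0.
After: Spec→Migrate = 8+8 = 16 → 16 days.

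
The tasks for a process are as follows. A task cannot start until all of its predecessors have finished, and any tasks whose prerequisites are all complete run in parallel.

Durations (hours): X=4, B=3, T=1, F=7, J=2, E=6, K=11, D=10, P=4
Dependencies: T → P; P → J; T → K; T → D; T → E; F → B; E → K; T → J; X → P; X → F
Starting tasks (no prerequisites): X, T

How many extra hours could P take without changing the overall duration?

8

The longest chain is T→E→K = 1+6+11 = 18; overall finish 18 hours.
Longest path through P: 10 hours (earliest finish 8, latest finish 16).
Slack of P = 12 − 4 = 8 hours.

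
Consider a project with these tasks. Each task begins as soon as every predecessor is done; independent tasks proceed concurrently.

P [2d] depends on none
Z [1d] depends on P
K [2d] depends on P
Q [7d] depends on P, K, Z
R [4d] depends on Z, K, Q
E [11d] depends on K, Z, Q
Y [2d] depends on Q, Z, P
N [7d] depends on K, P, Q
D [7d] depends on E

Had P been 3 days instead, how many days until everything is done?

Critical path before the change: P→K→Q→E→D = 2+2+7+11+7 = 29 giving 29 days.
P lies on that path, so at 3 days the path becomes 30 days.
The critical path is still P→K→Q→E→D; finish is now 30 days.

30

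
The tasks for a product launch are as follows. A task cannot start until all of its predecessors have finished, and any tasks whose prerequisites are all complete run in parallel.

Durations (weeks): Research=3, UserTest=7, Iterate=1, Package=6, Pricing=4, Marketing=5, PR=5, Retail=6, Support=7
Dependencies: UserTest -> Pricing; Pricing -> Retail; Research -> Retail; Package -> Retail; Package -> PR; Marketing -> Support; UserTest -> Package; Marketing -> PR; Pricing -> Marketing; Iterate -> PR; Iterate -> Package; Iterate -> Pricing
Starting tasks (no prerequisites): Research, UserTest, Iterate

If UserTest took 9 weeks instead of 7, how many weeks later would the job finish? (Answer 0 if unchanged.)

2

As given, the longest chain is UserTest→Pricing→Marketing→Support = 7+4+5+7 = 23, so the finish is 23 weeks.
UserTest is on the critical path; changing it to 9 makes that path 25 weeks.
That remains the longest chain; total 25 weeks.
Change in finish: 25 − 23 = +2 weeks.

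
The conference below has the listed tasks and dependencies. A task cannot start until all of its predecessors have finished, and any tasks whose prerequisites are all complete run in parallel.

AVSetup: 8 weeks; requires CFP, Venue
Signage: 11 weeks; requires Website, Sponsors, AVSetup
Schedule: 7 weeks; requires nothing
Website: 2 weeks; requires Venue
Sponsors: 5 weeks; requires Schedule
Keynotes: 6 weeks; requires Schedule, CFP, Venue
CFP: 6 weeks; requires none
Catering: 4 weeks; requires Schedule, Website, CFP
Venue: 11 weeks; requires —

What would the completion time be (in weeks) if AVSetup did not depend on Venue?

25

Original critical path: Venue→AVSetup→Signage = 11+8+11 = 30 ⇒ 30 weeks.
Without Venue→AVSetup, AVSetup's earliest start moves from 11 to 6.
The longest chain is now CFP→AVSetup→Signage = 6+8+11 = 25, so the job takes 25 weeks.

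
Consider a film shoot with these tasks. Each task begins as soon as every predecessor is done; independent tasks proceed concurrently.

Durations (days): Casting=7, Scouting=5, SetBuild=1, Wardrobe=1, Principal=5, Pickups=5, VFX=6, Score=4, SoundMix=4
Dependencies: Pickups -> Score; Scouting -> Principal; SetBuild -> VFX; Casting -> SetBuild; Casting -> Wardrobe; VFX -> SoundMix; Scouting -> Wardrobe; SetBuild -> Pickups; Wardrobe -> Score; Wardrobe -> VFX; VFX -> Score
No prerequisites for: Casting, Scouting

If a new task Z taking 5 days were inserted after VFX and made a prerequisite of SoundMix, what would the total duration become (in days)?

23

Originally the project takes 18 days.
With Z inserted, SoundMix now waits for max(VFX, Z).
New critical path: Casting→SetBuild→VFX→Z→SoundMix = 7+1+6+5+4 = 23 ⇒ 23 days.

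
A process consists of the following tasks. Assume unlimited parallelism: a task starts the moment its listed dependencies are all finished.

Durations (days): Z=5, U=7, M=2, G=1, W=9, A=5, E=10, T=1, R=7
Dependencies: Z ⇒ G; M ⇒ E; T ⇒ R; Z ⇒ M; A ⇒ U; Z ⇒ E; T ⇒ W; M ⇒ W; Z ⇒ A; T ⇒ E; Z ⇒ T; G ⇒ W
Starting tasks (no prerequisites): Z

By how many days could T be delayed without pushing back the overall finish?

1

Critical path: Z→A→U = 5+5+7 = 17, so the finish is 17 days.
T finishes as early as 6 and must finish by 7.
So T can slip 7 − 6 = 1 day.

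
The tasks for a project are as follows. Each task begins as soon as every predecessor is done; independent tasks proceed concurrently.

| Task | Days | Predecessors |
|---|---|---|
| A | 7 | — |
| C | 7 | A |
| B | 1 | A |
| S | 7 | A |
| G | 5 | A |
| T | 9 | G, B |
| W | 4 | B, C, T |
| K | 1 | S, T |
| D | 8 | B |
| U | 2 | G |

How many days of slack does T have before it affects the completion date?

A→G→T→W = 7+5+9+4 = 25 sets the makespan at 25 days.
T finishes as early as 21 and must finish by 21.
So T can slip 21 − 21 = 0 days.

0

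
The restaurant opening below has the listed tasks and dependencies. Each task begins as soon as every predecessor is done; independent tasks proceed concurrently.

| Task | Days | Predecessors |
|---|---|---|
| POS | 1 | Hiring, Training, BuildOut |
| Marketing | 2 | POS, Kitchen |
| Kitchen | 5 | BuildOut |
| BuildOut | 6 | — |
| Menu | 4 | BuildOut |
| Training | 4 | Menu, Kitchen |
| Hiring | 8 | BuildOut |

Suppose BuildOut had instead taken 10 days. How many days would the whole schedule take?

22

The binding path is BuildOut→Kitchen→Training→POS→Marketing = 6+5+4+1+2 = 18; finish at 18 days.
BuildOut lies on that path, so at 10 days the path becomes 22 days.
The critical path is still BuildOut→Kitchen→Training→POS→Marketing; finish is now 22 days.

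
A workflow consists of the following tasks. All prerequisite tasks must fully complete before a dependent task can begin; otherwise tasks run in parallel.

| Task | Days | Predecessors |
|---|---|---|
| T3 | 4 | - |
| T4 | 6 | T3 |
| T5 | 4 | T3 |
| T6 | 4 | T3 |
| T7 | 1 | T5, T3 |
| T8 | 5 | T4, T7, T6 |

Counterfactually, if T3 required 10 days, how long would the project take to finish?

21

As given, the longest chain is T3→T4→T8 = 4+6+5 = 15, so the finish is 15 days.
T3 is on the critical path; changing it to 10 makes that path 21 days.
No other chain overtakes it, so the finish is 21 days.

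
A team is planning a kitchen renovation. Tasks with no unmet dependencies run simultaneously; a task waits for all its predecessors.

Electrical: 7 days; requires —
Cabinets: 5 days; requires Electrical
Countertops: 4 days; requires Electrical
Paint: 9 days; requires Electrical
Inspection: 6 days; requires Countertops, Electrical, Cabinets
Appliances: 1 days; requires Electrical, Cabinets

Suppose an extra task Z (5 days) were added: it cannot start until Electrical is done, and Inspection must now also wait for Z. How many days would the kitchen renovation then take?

Originally the kitchen renovation takes 18 days.
With Z inserted, Inspection now waits for max(Countertops, Electrical, Cabinets, Z).
New critical path: Electrical→Z→Inspection = 7+5+6 = 18 ⇒ 18 days.

18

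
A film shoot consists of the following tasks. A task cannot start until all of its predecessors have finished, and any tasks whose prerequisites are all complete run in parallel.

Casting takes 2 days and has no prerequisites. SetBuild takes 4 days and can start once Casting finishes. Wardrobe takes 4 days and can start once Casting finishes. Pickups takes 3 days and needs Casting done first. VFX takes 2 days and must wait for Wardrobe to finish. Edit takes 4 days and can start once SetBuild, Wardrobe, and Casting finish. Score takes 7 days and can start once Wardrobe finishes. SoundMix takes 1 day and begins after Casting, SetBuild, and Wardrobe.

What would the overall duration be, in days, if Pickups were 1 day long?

13

The binding path is Casting→Wardrobe→Score = 2+4+7 = 13; finish at 13 days.
Pickups has 8 days of float (longest path through it is 5).
No other chain overtakes it, so the finish is 13 days.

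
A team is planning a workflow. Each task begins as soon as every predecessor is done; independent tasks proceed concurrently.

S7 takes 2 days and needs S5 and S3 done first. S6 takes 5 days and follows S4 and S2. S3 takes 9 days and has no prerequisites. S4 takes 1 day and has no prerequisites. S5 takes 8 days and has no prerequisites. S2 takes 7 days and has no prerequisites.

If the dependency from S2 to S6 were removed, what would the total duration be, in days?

11

Original critical path: S2→S6 = 7+5 = 12 ⇒ 12 days.
Without S2→S6, S6's earliest start moves from 7 to 1.
The longest chain is now S3→S7 = 9+2 = 11, so the job takes 11 days.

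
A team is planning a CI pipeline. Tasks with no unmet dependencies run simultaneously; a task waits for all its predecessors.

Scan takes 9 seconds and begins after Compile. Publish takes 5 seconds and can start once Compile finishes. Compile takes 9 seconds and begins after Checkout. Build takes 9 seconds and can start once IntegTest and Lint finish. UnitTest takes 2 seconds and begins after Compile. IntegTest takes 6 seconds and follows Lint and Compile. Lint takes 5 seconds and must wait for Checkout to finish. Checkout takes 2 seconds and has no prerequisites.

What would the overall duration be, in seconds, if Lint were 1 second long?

The binding path is Checkout→Compile→IntegTest→Build = 2+9+6+9 = 26; finish at 26 seconds.
Lint has 4 seconds of float (longest path through it is 22).
The critical path is still Checkout→Compile→IntegTest→Build; finish is now 26 seconds.

26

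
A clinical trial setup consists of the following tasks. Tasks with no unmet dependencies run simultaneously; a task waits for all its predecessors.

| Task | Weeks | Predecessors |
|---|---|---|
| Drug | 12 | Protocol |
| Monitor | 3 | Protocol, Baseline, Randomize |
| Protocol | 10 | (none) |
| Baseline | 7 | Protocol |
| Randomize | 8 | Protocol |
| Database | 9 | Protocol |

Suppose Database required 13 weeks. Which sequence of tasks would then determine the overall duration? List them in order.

Actual critical path: Protocol→Drug = 10+12 = 22 ⇒ 22 weeks.
Database is off the critical path — its longest chain is 19 weeks, giving 3 of slack.
Now Protocol→Database = 10+13 = 23 is longest, so the finish becomes 23 weeks.

Protocol, Database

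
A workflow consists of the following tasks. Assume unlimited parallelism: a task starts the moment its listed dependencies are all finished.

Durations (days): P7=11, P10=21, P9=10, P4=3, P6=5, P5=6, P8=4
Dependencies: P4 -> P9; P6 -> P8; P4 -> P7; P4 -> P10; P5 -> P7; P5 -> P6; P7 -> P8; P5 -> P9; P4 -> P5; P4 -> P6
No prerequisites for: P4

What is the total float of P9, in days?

5

P4→P5→P7→P8 = 3+6+11+4 = 24 sets the makespan at 24 days.
P9 finishes as early as 19 and must finish by 24.
So P9 can slip 24 − 19 = 5 days.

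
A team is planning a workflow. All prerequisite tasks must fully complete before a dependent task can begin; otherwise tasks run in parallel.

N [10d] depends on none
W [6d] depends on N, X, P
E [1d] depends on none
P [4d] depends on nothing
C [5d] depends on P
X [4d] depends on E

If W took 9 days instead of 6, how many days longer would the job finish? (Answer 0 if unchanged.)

3

Baseline: N→W = 10+6 = 16 → 16 days.
W lies on that path, so at 9 days the path becomes 19 days.
No other chain overtakes it, so the finish is 19 days.
Change in finish: 19 − 16 = +3 days.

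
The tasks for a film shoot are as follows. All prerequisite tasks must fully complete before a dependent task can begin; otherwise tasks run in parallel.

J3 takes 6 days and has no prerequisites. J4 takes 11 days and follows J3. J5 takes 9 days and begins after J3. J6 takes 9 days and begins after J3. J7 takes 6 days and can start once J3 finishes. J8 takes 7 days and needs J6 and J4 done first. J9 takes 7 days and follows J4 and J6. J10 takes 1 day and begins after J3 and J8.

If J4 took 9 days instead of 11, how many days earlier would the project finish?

Actual critical path: J3→J4→J8→J10 = 6+11+7+1 = 25 ⇒ 25 days.
Since J4 is critical, the -2 change carries straight to that chain (now 23 days).
That remains the longest chain; total 23 days.
Change in finish: 23 − 25 = -2 days.

2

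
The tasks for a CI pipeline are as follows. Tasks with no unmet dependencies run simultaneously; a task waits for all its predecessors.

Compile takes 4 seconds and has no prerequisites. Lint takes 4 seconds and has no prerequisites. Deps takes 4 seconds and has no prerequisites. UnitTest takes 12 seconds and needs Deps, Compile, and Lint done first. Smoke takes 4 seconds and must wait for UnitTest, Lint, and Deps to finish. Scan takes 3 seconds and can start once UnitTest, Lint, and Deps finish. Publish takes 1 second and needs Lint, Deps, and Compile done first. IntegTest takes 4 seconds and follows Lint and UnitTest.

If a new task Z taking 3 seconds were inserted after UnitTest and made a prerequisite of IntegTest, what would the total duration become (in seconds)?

23

Originally the plan takes 20 seconds.
With Z inserted, IntegTest now waits for max(Lint, UnitTest, Z).
New critical path: Deps→UnitTest→Z→IntegTest = 4+12+3+4 = 23 ⇒ 23 seconds.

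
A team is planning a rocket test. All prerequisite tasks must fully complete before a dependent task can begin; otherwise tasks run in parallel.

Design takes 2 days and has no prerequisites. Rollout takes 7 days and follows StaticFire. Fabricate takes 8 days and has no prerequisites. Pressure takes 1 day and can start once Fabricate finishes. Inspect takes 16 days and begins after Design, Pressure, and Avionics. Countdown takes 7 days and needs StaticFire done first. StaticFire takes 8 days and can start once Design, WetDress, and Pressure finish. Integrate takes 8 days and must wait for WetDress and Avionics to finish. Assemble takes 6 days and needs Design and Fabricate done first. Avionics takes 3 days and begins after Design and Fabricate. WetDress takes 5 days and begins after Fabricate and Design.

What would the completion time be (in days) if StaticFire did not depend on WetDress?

27

Before: longest chain Fabricate→WetDress→StaticFire→Rollout = 8+5+8+7 = 28, finish 28.
Without WetDress→StaticFire, StaticFire's earliest start moves from 13 to 9.
After: Fabricate→Avionics→Inspect = 8+3+16 = 27 → 27 days.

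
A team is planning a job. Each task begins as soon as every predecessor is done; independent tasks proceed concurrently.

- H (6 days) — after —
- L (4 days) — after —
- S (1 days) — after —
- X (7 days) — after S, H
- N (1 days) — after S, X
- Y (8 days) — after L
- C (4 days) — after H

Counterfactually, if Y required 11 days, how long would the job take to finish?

As given, the longest chain is H→X→N = 6+7+1 = 14, so the finish is 14 days.
Y has 2 days of float (longest path through it is 12).
Now L→Y = 4+11 = 15 is longest, so the finish becomes 15 days.

15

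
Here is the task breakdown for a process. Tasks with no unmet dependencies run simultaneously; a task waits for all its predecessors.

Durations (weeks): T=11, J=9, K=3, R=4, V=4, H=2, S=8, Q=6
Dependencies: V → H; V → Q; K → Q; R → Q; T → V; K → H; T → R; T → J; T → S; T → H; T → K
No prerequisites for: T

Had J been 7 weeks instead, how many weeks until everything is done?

21

Baseline: T→R→Q = 11+4+6 = 21 → 21 weeks.
J has 1 week of float (longest path through it is 20).
That remains the longest chain; total 21 weeks.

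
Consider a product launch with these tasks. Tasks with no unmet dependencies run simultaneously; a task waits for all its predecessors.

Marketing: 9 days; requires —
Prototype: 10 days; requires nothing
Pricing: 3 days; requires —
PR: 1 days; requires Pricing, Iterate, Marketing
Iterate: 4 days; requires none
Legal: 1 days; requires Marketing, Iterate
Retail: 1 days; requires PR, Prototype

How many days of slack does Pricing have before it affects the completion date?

6

The longest chain is Prototype→Retail = 10+1 = 11; overall finish 11 days.
Pricing finishes as early as 3 and must finish by 9.
Float = 11 − 5 = 6.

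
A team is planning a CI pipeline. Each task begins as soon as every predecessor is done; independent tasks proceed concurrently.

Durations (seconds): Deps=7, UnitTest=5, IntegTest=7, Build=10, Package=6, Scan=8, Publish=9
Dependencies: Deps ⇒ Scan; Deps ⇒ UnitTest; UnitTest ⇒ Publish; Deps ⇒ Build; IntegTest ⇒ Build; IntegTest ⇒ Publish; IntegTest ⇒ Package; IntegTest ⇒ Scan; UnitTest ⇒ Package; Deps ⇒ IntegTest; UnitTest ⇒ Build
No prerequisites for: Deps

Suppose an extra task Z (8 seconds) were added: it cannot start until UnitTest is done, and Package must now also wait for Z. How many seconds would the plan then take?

26

Originally the plan takes 24 seconds.
With Z inserted, Package now waits for max(IntegTest, UnitTest, Z).
New critical path: Deps→UnitTest→Z→Package = 7+5+8+6 = 26 ⇒ 26 seconds.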